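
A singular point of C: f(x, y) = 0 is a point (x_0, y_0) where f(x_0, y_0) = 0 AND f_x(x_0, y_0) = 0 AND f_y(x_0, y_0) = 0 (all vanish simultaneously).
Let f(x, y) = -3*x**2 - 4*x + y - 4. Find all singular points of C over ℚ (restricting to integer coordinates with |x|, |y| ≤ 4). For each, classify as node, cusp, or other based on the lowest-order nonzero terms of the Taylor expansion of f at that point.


No singular points in the scanned grid; C is smooth there.

Compute partial derivatives:
  f_x = -6*x - 4.
  f_y = 1.
f_y = 1 is a nonzero constant, so f_y never vanishes: no point (x, y) can satisfy f = f_x = f_y = 0. In particular no (x, y) ∈ {−4, ..., 4}² is singular; the curve is smooth.


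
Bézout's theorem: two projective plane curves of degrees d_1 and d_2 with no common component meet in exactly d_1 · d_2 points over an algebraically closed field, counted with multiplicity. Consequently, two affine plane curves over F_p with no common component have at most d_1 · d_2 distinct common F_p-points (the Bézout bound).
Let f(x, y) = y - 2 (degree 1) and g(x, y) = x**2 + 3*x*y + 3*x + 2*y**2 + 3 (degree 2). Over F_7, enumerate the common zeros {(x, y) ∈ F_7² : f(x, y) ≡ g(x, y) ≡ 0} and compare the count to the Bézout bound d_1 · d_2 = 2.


Common zeros: {(1, 2), (4, 2)}; count = 2; Bézout bound = 2.

deg(f) = 1, deg(g) = 2, so Bézout bound = 2.
Scan x ∈ F_7. For each x, list the y ∈ F_7 with f(x, y) ≡ 0 and those with g(x, y) ≡ 0 (mod 7); the common zeros in that column are the intersection.
  x = 0: f ≡ 0 at y ∈ {2}; g ≡ 0 at y ∈ {3, 4}; common: ∅.
  x = 1: f ≡ 0 at y ∈ {2}; g ≡ 0 at y ∈ {0, 2}; common: {2}.
  x = 2: f ≡ 0 at y ∈ {2}; g ≡ 0 at y ∈ {1, 3}; common: ∅.
  x = 3: f ≡ 0 at y ∈ {2}; g ≡ 0 at y ∈ {0, 6}; common: ∅.
  x = 4: f ≡ 0 at y ∈ {2}; g ≡ 0 at y ∈ {2, 6}; common: {2}.
  x = 5: f ≡ 0 at y ∈ {2}; g ≡ 0 at y ∈ {5}; common: ∅.
  x = 6: f ≡ 0 at y ∈ {2}; g ≡ 0 at y ∈ {1, 4}; common: ∅.
Collecting: common zeros = {(1, 2), (4, 2)}, so the count is 2.
Comparison with the Bézout bound: 2 ≤ 2 = deg(f)·deg(g), as expected for curves with no common component (the bound is attained).


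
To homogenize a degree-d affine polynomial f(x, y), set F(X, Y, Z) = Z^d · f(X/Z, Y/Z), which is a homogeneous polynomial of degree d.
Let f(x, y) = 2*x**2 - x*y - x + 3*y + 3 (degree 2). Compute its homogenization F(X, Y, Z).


F(X, Y, Z) = 2*X**2 - X*Y - X*Z + 3*Y*Z + 3*Z**2

deg(f) = 2.
Substitute x = X/Z, y = Y/Z into f, then multiply by Z^2.
  monomial 2·x^2·y^0 ↦ 2·X^2·Y^0·Z^0.
  monomial -1·x^1·y^1 ↦ -1·X^1·Y^1·Z^0.
  monomial -1·x^1·y^0 ↦ -1·X^1·Y^0·Z^1.
  monomial 3·x^0·y^1 ↦ 3·X^0·Y^1·Z^1.
  monomial 3·x^0·y^0 ↦ 3·X^0·Y^0·Z^2.
Collecting: F(X, Y, Z) = 2*X**2 - X*Y - X*Z + 3*Y*Z + 3*Z**2.


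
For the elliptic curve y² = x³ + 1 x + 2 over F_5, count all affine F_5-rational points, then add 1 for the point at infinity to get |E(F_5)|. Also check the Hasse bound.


Affine points = {(1, 2), (1, 3), (4, 0)}; affine count = 3; |E(F_5)| = 4.

Discriminant check: Δ ∝ 4a³ + 27b² = 4·1³ + 27·2² = 4·1 + 27·4 ≡ 2 (mod 5). Nonzero ⇒ E is nonsingular.
For each x ∈ F_5, compute rhs = x³ + 1·x + 2 mod 5, then count y ∈ F_5 with y² ≡ rhs.
  x = 0: rhs = 2, matching y values: none (0 points).
  x = 1: rhs = 4, matching y values: 2, 3 (2 points).
  x = 2: rhs = 2, matching y values: none (0 points).
  x = 3: rhs = 2, matching y values: none (0 points).
  x = 4: rhs = 0, matching y values: 0 (1 points).
Total affine count: 3.
Full point count |E(F_5)| = 3 + 1 = 4.
Hasse bound: |4 − (5+1)| = |-2| = 2 ≤ 2√5 ≈ 4.4721 ✓.


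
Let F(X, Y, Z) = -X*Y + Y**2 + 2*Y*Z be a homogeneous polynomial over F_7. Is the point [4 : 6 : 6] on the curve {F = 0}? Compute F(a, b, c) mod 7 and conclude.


F(4,6,6) ≡ 0 (mod 7); P is on the curve.

Evaluate F(4, 6, 6) term-by-term (mod 7).
  -X*Y ↦ -1·4·6·1 = -24
  Y**2 ↦ 1·1·36·1 = 36
  2*Y*Z ↦ 2·1·6·6 = 72
Sum: F(4, 6, 6) = (-24) + (36) + (72) = 84.
Reducing mod 7: 84 ≡ 0 (mod 7).
Since F(a, b, c) ≡ 0 (mod 7), P lies on the curve.


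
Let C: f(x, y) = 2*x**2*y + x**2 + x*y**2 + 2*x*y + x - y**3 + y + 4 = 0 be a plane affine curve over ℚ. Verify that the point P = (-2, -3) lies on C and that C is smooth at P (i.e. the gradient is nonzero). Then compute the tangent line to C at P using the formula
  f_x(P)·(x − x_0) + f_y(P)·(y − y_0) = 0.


Tangent line at P: 24*x - 10*y + 18 = 0.

Step 1: f(-2, -3) = 0, so P lies on C.
Step 2: partial derivatives
  f_x(x, y) = 4*x*y + 2*x + y**2 + 2*y + 1, f_y(x, y) = 2*x**2 + 2*x*y + 2*x - 3*y**2 + 1.
  f_x(P) = 24, f_y(P) = -10 (gradient nonzero, so P is smooth).
Step 3: tangent line at P: 24·(x − -2) + -10·(y − -3) = 0.
Expanding: 24*x - 10*y + 18 = 0.


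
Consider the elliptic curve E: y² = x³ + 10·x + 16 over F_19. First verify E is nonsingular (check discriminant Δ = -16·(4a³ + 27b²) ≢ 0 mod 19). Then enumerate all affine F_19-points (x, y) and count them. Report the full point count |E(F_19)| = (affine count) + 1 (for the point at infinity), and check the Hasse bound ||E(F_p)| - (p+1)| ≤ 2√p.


Affine points = {(0, 4), (0, 15), (2, 5), (2, 14), (3, 4), (3, 15), (4, 5), (4, 14), (5, 1), (5, 18), (6, 8), (6, 11), (7, 7), (7, 12), (8, 0), (13, 5), (13, 14), (15, 8), (15, 11), (16, 4), (16, 15), (17, 8), (17, 11), (18, 9), (18, 10)}; affine count = 25; |E(F_19)| = 26.

Discriminant check: Δ ∝ 4a³ + 27b² = 4·10³ + 27·16² = 4·1000 + 27·256 ≡ 6 (mod 19). Nonzero ⇒ E is nonsingular.
For each x ∈ F_19, compute rhs = x³ + 10·x + 16 mod 19, then count y ∈ F_19 with y² ≡ rhs.
  x = 0: rhs = 16, matching y values: 4, 15 (2 points).
  x = 1: rhs = 8, matching y values: none (0 points).
  x = 2: rhs = 6, matching y values: 5, 14 (2 points).
  x = 3: rhs = 16, matching y values: 4, 15 (2 points).
  x = 4: rhs = 6, matching y values: 5, 14 (2 points).
  x = 5: rhs = 1, matching y values: 1, 18 (2 points).
  x = 6: rhs = 7, matching y values: 8, 11 (2 points).
  x = 7: rhs = 11, matching y values: 7, 12 (2 points).
  x = 8: rhs = 0, matching y values: 0 (1 points).
  x = 9: rhs = 18, matching y values: none (0 points).
  x = 10: rhs = 14, matching y values: none (0 points).
  x = 11: rhs = 13, matching y values: none (0 points).
  x = 12: rhs = 2, matching y values: none (0 points).
  x = 13: rhs = 6, matching y values: 5, 14 (2 points).
  x = 14: rhs = 12, matching y values: none (0 points).
  x = 15: rhs = 7, matching y values: 8, 11 (2 points).
  x = 16: rhs = 16, matching y values: 4, 15 (2 points).
  x = 17: rhs = 7, matching y values: 8, 11 (2 points).
  x = 18: rhs = 5, matching y values: 9, 10 (2 points).
Total affine count: 25.
Full point count |E(F_19)| = 25 + 1 = 26.
Hasse bound: |26 − (19+1)| = |6| = 6 ≤ 2√19 ≈ 8.7178 ✓.


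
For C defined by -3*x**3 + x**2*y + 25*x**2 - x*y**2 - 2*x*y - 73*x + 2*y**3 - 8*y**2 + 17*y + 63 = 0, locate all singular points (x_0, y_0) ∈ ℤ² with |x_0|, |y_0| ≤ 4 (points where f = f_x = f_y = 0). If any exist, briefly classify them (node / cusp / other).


Singular points: {(3, 2)}; classification: cusp.

Compute partial derivatives:
  f_x = -9*x**2 + 2*x*y + 50*x - y**2 - 2*y - 73.
  f_y = x**2 - 2*x*y - 2*x + 6*y**2 - 16*y + 17.
Scan x_0 ∈ {−4, ..., 4}. For each x_0, f_y(x_0, y) is a polynomial in y; find its integer roots y ∈ {−4, ..., 4}, then test f_x and f at those candidates.
  x = -4: f_y(-4, y) = 6*y**2 - 8*y + 41; no integer root y with |y| ≤ 4.
  x = -3: f_y(-3, y) = 6*y**2 - 10*y + 32; no integer root y with |y| ≤ 4.
  x = -2: f_y(-2, y) = 6*y**2 - 12*y + 25; no integer root y with |y| ≤ 4.
  x = -1: f_y(-1, y) = 6*y**2 - 14*y + 20; no integer root y with |y| ≤ 4.
  x = 0: f_y(0, y) = 6*y**2 - 16*y + 17; no integer root y with |y| ≤ 4.
  x = 1: f_y(1, y) = 6*y**2 - 18*y + 16; no integer root y with |y| ≤ 4.
  x = 2: f_y(2, y) = 6*y**2 - 20*y + 17; no integer root y with |y| ≤ 4.
  x = 3: f_y(3, y) = 6*y**2 - 22*y + 20; vanishes at y ∈ {2}. (3, 2): f_x = 0, f = 0 — SINGULAR.
  x = 4: f_y(4, y) = 6*y**2 - 24*y + 25; no integer root y with |y| ≤ 4.
Only singular point on the grid: (3, 2).
Classify: substitute x = 3 + u, y = 2 + v and expand: f = -3*u**3 + u**2*v - u*v**2 + 2*v**3 + v**2.
No constant or linear terms (consistent with a singular point). Quadratic part: v**2. Cubic part: -3*u**3 + u**2*v - u*v**2 + 2*v**3.
The quadratic part v**2 is a perfect square, so there is a single (double) tangent line v = 0, i.e. y = 2. Restricting the cubic part to that line (v = 0) leaves -3*u**3 ≠ 0, so f is not divisible by v and the branch is v² ≈ 3*u**3 to lowest order — this is a cusp.
Classification: cusp.


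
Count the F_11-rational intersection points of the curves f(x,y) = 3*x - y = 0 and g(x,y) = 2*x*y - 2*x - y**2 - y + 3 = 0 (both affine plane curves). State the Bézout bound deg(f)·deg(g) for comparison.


Common zeros: ∅; count = 0; Bézout bound = 2.

deg(f) = 1, deg(g) = 2, so Bézout bound = 2.
Scan x ∈ F_11. For each x, list the y ∈ F_11 with f(x, y) ≡ 0 and those with g(x, y) ≡ 0 (mod 11); the common zeros in that column are the intersection.
  x = 0: f ≡ 0 at y ∈ {0}; g ≡ 0 at y ∈ ∅; common: ∅.
  x = 1: f ≡ 0 at y ∈ {3}; g ≡ 0 at y ∈ {4, 8}; common: ∅.
  x = 2: f ≡ 0 at y ∈ {6}; g ≡ 0 at y ∈ {5, 9}; common: ∅.
  x = 3: f ≡ 0 at y ∈ {9}; g ≡ 0 at y ∈ ∅; common: ∅.
  x = 4: f ≡ 0 at y ∈ {1}; g ≡ 0 at y ∈ ∅; common: ∅.
  x = 5: f ≡ 0 at y ∈ {4}; g ≡ 0 at y ∈ {3, 6}; common: ∅.
  x = 6: f ≡ 0 at y ∈ {7}; g ≡ 0 at y ∈ ∅; common: ∅.
  x = 7: f ≡ 0 at y ∈ {10}; g ≡ 0 at y ∈ {0, 2}; common: ∅.
  x = 8: f ≡ 0 at y ∈ {2}; g ≡ 0 at y ∈ ∅; common: ∅.
  x = 9: f ≡ 0 at y ∈ {5}; g ≡ 0 at y ∈ {7, 10}; common: ∅.
  x = 10: f ≡ 0 at y ∈ {8}; g ≡ 0 at y ∈ ∅; common: ∅.
Collecting: common zeros = ∅, so the count is 0.
Comparison with the Bézout bound: 0 ≤ 2 = deg(f)·deg(g), as expected for curves with no common component (the affine F_11-count falls short of the bound because intersections may lie at infinity, over extension fields, or carry multiplicity).


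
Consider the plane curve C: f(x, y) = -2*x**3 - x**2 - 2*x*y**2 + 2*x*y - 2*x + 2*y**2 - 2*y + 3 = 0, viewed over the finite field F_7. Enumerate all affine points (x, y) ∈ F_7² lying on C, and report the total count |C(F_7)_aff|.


Affine F_7-points: {(0, 2), (0, 6), (2, 0), (2, 1), (4, 2), (4, 6), (5, 4), (6, 2), (6, 6)}; count = 9.

For each of the 49 pairs (x, y) ∈ F_7², evaluate f(x, y) mod 7. Record the zeros.
  x = 0: [0↦3, 1↦3, 2↦0, 3↦1, 4↦6, 5↦1, 6↦0]  zeros at y ∈ {2, 6}
  x = 1: [0↦5, 1↦5, 2↦5, 3↦5, 4↦5, 5↦5, 6↦5]  zeros at y ∈ ∅
  x = 2: [0↦0, 1↦0, 2↦3, 3↦2, 4↦4, 5↦2, 6↦3]  zeros at y ∈ {0, 1}
  x = 3: [0↦4, 1↦4, 2↦3, 3↦1, 4↦5, 5↦1, 6↦3]  zeros at y ∈ ∅
  x = 4: [0↦5, 1↦5, 2↦0, 3↦4, 4↦3, 5↦4, 6↦0]  zeros at y ∈ {2, 6}
  x = 5: [0↦5, 1↦5, 2↦3, 3↦6, 4↦0, 5↦6, 6↦3]  zeros at y ∈ {4}
  x = 6: [0↦6, 1↦6, 2↦0, 3↦2, 4↦5, 5↦2, 6↦0]  zeros at y ∈ {2, 6}
Collecting zeros: affine points = {(0, 2), (0, 6), (2, 0), (2, 1), (4, 2), (4, 6), (5, 4), (6, 2), (6, 6)}.
Total count |C(F_7)_aff| = 9.


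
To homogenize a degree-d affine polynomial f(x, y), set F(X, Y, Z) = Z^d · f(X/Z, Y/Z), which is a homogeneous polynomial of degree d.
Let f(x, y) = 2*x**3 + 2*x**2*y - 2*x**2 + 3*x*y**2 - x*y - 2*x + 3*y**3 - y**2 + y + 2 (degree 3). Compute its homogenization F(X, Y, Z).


F(X, Y, Z) = 2*X**3 + 2*X**2*Y - 2*X**2*Z + 3*X*Y**2 - X*Y*Z - 2*X*Z**2 + 3*Y**3 - Y**2*Z + Y*Z**2 + 2*Z**3

deg(f) = 3.
Substitute x = X/Z, y = Y/Z into f, then multiply by Z^3.
  monomial 2·x^3·y^0 ↦ 2·X^3·Y^0·Z^0.
  monomial 2·x^2·y^1 ↦ 2·X^2·Y^1·Z^0.
  monomial -2·x^2·y^0 ↦ -2·X^2·Y^0·Z^1.
  monomial 3·x^1·y^2 ↦ 3·X^1·Y^2·Z^0.
  monomial -1·x^1·y^1 ↦ -1·X^1·Y^1·Z^1.
  monomial -2·x^1·y^0 ↦ -2·X^1·Y^0·Z^2.
  monomial 3·x^0·y^3 ↦ 3·X^0·Y^3·Z^0.
  monomial -1·x^0·y^2 ↦ -1·X^0·Y^2·Z^1.
  monomial 1·x^0·y^1 ↦ 1·X^0·Y^1·Z^2.
  monomial 2·x^0·y^0 ↦ 2·X^0·Y^0·Z^3.
Collecting: F(X, Y, Z) = 2*X**3 + 2*X**2*Y - 2*X**2*Z + 3*X*Y**2 - X*Y*Z - 2*X*Z**2 + 3*Y**3 - Y**2*Z + Y*Z**2 + 2*Z**3.


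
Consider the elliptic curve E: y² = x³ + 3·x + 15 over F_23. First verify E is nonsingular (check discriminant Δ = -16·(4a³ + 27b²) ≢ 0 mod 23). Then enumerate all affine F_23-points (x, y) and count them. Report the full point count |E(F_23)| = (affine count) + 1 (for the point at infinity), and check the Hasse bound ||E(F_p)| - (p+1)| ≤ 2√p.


Affine points = {(2, 11), (2, 12), (9, 9), (9, 14), (12, 10), (12, 13), (14, 8), (14, 15), (15, 10), (15, 13), (18, 6), (18, 17), (19, 10), (19, 13), (20, 5), (20, 18), (21, 1), (21, 22)}; affine count = 18; |E(F_23)| = 19.

Discriminant check: Δ ∝ 4a³ + 27b² = 4·3³ + 27·15² = 4·27 + 27·225 ≡ 19 (mod 23). Nonzero ⇒ E is nonsingular.
For each x ∈ F_23, compute rhs = x³ + 3·x + 15 mod 23, then count y ∈ F_23 with y² ≡ rhs.
  x = 0: rhs = 15, matching y values: none (0 points).
  x = 1: rhs = 19, matching y values: none (0 points).
  x = 2: rhs = 6, matching y values: 11, 12 (2 points).
  x = 3: rhs = 5, matching y values: none (0 points).
  x = 4: rhs = 22, matching y values: none (0 points).
  x = 5: rhs = 17, matching y values: none (0 points).
  x = 6: rhs = 19, matching y values: none (0 points).
  x = 7: rhs = 11, matching y values: none (0 points).
  x = 8: rhs = 22, matching y values: none (0 points).
  x = 9: rhs = 12, matching y values: 9, 14 (2 points).
  x = 10: rhs = 10, matching y values: none (0 points).
  x = 11: rhs = 22, matching y values: none (0 points).
  x = 12: rhs = 8, matching y values: 10, 13 (2 points).
  x = 13: rhs = 20, matching y values: none (0 points).
  x = 14: rhs = 18, matching y values: 8, 15 (2 points).
  x = 15: rhs = 8, matching y values: 10, 13 (2 points).
  x = 16: rhs = 19, matching y values: none (0 points).
  x = 17: rhs = 11, matching y values: none (0 points).
  x = 18: rhs = 13, matching y values: 6, 17 (2 points).
  x = 19: rhs = 8, matching y values: 10, 13 (2 points).
  x = 20: rhs = 2, matching y values: 5, 18 (2 points).
  x = 21: rhs = 1, matching y values: 1, 22 (2 points).
  x = 22: rhs = 11, matching y values: none (0 points).
Total affine count: 18.
Full point count |E(F_23)| = 18 + 1 = 19.
Hasse bound: |19 − (23+1)| = |-5| = 5 ≤ 2√23 ≈ 9.5917 ✓.


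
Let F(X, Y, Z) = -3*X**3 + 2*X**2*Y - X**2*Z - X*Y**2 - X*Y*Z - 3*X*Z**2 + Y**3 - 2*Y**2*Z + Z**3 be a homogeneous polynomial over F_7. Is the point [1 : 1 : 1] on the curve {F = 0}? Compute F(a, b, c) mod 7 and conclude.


F(1,1,1) ≡ 0 (mod 7); P is on the curve.

Evaluate F(1, 1, 1) term-by-term (mod 7).
  -3*X**3 ↦ -3·1·1·1 = -3
  2*X**2*Y ↦ 2·1·1·1 = 2
  -X**2*Z ↦ -1·1·1·1 = -1
  -X*Y**2 ↦ -1·1·1·1 = -1
  -X*Y*Z ↦ -1·1·1·1 = -1
  -3*X*Z**2 ↦ -3·1·1·1 = -3
  Y**3 ↦ 1·1·1·1 = 1
  -2*Y**2*Z ↦ -2·1·1·1 = -2
  Z**3 ↦ 1·1·1·1 = 1
Sum: F(1, 1, 1) = (-3) + (2) + (-1) + (-1) + (-1) + (-3) + (1) + (-2) + (1) = -7.
Reducing mod 7: -7 ≡ 0 (mod 7).
Since F(a, b, c) ≡ 0 (mod 7), P lies on the curve.


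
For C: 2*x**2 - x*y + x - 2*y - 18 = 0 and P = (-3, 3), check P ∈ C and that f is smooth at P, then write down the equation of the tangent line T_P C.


Tangent line at P: -14*x + y - 45 = 0.

Step 1: f(-3, 3) = 0, so P lies on C.
Step 2: partial derivatives
  f_x(x, y) = 4*x - y + 1, f_y(x, y) = -x - 2.
  f_x(P) = -14, f_y(P) = 1 (gradient nonzero, so P is smooth).
Step 3: tangent line at P: -14·(x − -3) + 1·(y − 3) = 0.
Expanding: -14*x + y - 45 = 0.


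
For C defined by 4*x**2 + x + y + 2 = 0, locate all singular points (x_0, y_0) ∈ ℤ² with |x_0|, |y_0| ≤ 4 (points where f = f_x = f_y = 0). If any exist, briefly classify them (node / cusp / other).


No singular points in the scanned grid; C is smooth there.

Compute partial derivatives:
  f_x = 8*x + 1.
  f_y = 1.
f_y = 1 is a nonzero constant, so f_y never vanishes: no point (x, y) can satisfy f = f_x = f_y = 0. In particular no (x, y) ∈ {−4, ..., 4}² is singular; the curve is smooth.


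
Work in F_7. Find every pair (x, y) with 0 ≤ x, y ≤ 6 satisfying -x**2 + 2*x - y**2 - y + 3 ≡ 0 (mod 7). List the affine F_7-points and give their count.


Affine F_7-points: {(3, 0), (3, 6), (4, 1), (4, 5), (5, 1), (5, 5), (6, 0), (6, 6)}; count = 8.

For each of the 49 pairs (x, y) ∈ F_7², evaluate f(x, y) mod 7. Record the zeros.
  x = 0: [0↦3, 1↦1, 2↦4, 3↦5, 4↦4, 5↦1, 6↦3]  zeros at y ∈ ∅
  x = 1: [0↦4, 1↦2, 2↦5, 3↦6, 4↦5, 5↦2, 6↦4]  zeros at y ∈ ∅
  x = 2: [0↦3, 1↦1, 2↦4, 3↦5, 4↦4, 5↦1, 6↦3]  zeros at y ∈ ∅
  x = 3: [0↦0, 1↦5, 2↦1, 3↦2, 4↦1, 5↦5, 6↦0]  zeros at y ∈ {0, 6}
  x = 4: [0↦2, 1↦0, 2↦3, 3↦4, 4↦3, 5↦0, 6↦2]  zeros at y ∈ {1, 5}
  x = 5: [0↦2, 1↦0, 2↦3, 3↦4, 4↦3, 5↦0, 6↦2]  zeros at y ∈ {1, 5}
  x = 6: [0↦0, 1↦5, 2↦1, 3↦2, 4↦1, 5↦5, 6↦0]  zeros at y ∈ {0, 6}
Collecting zeros: affine points = {(3, 0), (3, 6), (4, 1), (4, 5), (5, 1), (5, 5), (6, 0), (6, 6)}.
Total count |C(F_7)_aff| = 8.


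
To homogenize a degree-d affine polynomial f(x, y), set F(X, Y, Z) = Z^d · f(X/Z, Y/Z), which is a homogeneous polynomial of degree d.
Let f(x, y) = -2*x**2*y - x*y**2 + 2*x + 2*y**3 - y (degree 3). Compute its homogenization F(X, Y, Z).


F(X, Y, Z) = -2*X**2*Y - X*Y**2 + 2*X*Z**2 + 2*Y**3 - Y*Z**2

deg(f) = 3.
Substitute x = X/Z, y = Y/Z into f, then multiply by Z^3.
  monomial -2·x^2·y^1 ↦ -2·X^2·Y^1·Z^0.
  monomial -1·x^1·y^2 ↦ -1·X^1·Y^2·Z^0.
  monomial 2·x^1·y^0 ↦ 2·X^1·Y^0·Z^2.
  monomial 2·x^0·y^3 ↦ 2·X^0·Y^3·Z^0.
  monomial -1·x^0·y^1 ↦ -1·X^0·Y^1·Z^2.
Collecting: F(X, Y, Z) = -2*X**2*Y - X*Y**2 + 2*X*Z**2 + 2*Y**3 - Y*Z**2.


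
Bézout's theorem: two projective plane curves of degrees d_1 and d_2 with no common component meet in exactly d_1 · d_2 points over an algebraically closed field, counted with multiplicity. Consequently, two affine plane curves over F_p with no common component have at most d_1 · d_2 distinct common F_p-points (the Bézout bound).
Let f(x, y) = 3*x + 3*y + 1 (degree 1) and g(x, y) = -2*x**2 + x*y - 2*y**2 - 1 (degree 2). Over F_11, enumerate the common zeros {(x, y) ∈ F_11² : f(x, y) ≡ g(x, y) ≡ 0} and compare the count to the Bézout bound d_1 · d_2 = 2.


Common zeros: {(0, 7), (7, 0)}; count = 2; Bézout bound = 2.

deg(f) = 1, deg(g) = 2, so Bézout bound = 2.
Scan x ∈ F_11. For each x, list the y ∈ F_11 with f(x, y) ≡ 0 and those with g(x, y) ≡ 0 (mod 11); the common zeros in that column are the intersection.
  x = 0: f ≡ 0 at y ∈ {7}; g ≡ 0 at y ∈ {4, 7}; common: {7}.
  x = 1: f ≡ 0 at y ∈ {6}; g ≡ 0 at y ∈ ∅; common: ∅.
  x = 2: f ≡ 0 at y ∈ {5}; g ≡ 0 at y ∈ {4, 8}; common: ∅.
  x = 3: f ≡ 0 at y ∈ {4}; g ≡ 0 at y ∈ {9}; common: ∅.
  x = 4: f ≡ 0 at y ∈ {3}; g ≡ 0 at y ∈ {0, 2}; common: ∅.
  x = 5: f ≡ 0 at y ∈ {2}; g ≡ 0 at y ∈ ∅; common: ∅.
  x = 6: f ≡ 0 at y ∈ {1}; g ≡ 0 at y ∈ ∅; common: ∅.
  x = 7: f ≡ 0 at y ∈ {0}; g ≡ 0 at y ∈ {0, 9}; common: {0}.
  x = 8: f ≡ 0 at y ∈ {10}; g ≡ 0 at y ∈ {2}; common: ∅.
  x = 9: f ≡ 0 at y ∈ {9}; g ≡ 0 at y ∈ {3, 7}; common: ∅.
  x = 10: f ≡ 0 at y ∈ {8}; g ≡ 0 at y ∈ ∅; common: ∅.
Collecting: common zeros = {(0, 7), (7, 0)}, so the count is 2.
Comparison with the Bézout bound: 2 ≤ 2 = deg(f)·deg(g), as expected for curves with no common component (the bound is attained).


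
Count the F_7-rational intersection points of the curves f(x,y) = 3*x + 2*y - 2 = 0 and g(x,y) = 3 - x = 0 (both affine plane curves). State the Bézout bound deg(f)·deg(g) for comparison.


Common zeros: {(3, 0)}; count = 1; Bézout bound = 1.

deg(f) = 1, deg(g) = 1, so Bézout bound = 1.
Scan x ∈ F_7. For each x, list the y ∈ F_7 with f(x, y) ≡ 0 and those with g(x, y) ≡ 0 (mod 7); the common zeros in that column are the intersection.
  x = 0: f ≡ 0 at y ∈ {1}; g ≡ 0 at y ∈ ∅; common: ∅.
  x = 1: f ≡ 0 at y ∈ {3}; g ≡ 0 at y ∈ ∅; common: ∅.
  x = 2: f ≡ 0 at y ∈ {5}; g ≡ 0 at y ∈ ∅; common: ∅.
  x = 3: f ≡ 0 at y ∈ {0}; g ≡ 0 at y ∈ {0, 1, 2, 3, 4, 5, 6}; common: {0}.
  x = 4: f ≡ 0 at y ∈ {2}; g ≡ 0 at y ∈ ∅; common: ∅.
  x = 5: f ≡ 0 at y ∈ {4}; g ≡ 0 at y ∈ ∅; common: ∅.
  x = 6: f ≡ 0 at y ∈ {6}; g ≡ 0 at y ∈ ∅; common: ∅.
Collecting: common zeros = {(3, 0)}, so the count is 1.
Comparison with the Bézout bound: 1 ≤ 1 = deg(f)·deg(g), as expected for curves with no common component (the bound is attained).


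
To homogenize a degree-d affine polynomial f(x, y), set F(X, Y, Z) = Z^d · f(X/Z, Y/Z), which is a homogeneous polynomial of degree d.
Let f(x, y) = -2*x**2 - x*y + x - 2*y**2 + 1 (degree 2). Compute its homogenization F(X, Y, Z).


F(X, Y, Z) = -2*X**2 - X*Y + X*Z - 2*Y**2 + Z**2

deg(f) = 2.
Substitute x = X/Z, y = Y/Z into f, then multiply by Z^2.
  monomial -2·x^2·y^0 ↦ -2·X^2·Y^0·Z^0.
  monomial -1·x^1·y^1 ↦ -1·X^1·Y^1·Z^0.
  monomial 1·x^1·y^0 ↦ 1·X^1·Y^0·Z^1.
  monomial -2·x^0·y^2 ↦ -2·X^0·Y^2·Z^0.
  monomial 1·x^0·y^0 ↦ 1·X^0·Y^0·Z^2.
Collecting: F(X, Y, Z) = -2*X**2 - X*Y + X*Z - 2*Y**2 + Z**2.


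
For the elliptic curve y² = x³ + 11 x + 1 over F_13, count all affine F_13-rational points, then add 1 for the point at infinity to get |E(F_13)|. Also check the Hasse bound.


Affine points = {(0, 1), (0, 12), (1, 0), (3, 3), (3, 10), (5, 5), (5, 8), (6, 6), (6, 7), (8, 4), (8, 9), (9, 6), (9, 7), (11, 6), (11, 7)}; affine count = 15; |E(F_13)| = 16.

Discriminant check: Δ ∝ 4a³ + 27b² = 4·11³ + 27·1² = 4·1331 + 27·1 ≡ 8 (mod 13). Nonzero ⇒ E is nonsingular.
For each x ∈ F_13, compute rhs = x³ + 11·x + 1 mod 13, then count y ∈ F_13 with y² ≡ rhs.
  x = 0: rhs = 1, matching y values: 1, 12 (2 points).
  x = 1: rhs = 0, matching y values: 0 (1 points).
  x = 2: rhs = 5, matching y values: none (0 points).
  x = 3: rhs = 9, matching y values: 3, 10 (2 points).
  x = 4: rhs = 5, matching y values: none (0 points).
  x = 5: rhs = 12, matching y values: 5, 8 (2 points).
  x = 6: rhs = 10, matching y values: 6, 7 (2 points).
  x = 7: rhs = 5, matching y values: none (0 points).
  x = 8: rhs = 3, matching y values: 4, 9 (2 points).
  x = 9: rhs = 10, matching y values: 6, 7 (2 points).
  x = 10: rhs = 6, matching y values: none (0 points).
  x = 11: rhs = 10, matching y values: 6, 7 (2 points).
  x = 12: rhs = 2, matching y values: none (0 points).
Total affine count: 15.
Full point count |E(F_13)| = 15 + 1 = 16.
Hasse bound: |16 − (13+1)| = |2| = 2 ≤ 2√13 ≈ 7.2111 ✓.


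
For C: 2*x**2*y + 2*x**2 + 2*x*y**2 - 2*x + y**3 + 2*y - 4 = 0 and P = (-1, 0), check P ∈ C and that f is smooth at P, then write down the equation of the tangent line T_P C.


Tangent line at P: -6*x + 4*y - 6 = 0.

Step 1: f(-1, 0) = 0, so P lies on C.
Step 2: partial derivatives
  f_x(x, y) = 4*x*y + 4*x + 2*y**2 - 2, f_y(x, y) = 2*x**2 + 4*x*y + 3*y**2 + 2.
  f_x(P) = -6, f_y(P) = 4 (gradient nonzero, so P is smooth).
Step 3: tangent line at P: -6·(x − -1) + 4·(y − 0) = 0.
Expanding: -6*x + 4*y - 6 = 0.


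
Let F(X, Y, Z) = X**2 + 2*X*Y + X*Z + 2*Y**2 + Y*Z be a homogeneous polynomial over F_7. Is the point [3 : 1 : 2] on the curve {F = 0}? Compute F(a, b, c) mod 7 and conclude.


F(3,1,2) ≡ 4 (mod 7); P is NOT on the curve.

Evaluate F(3, 1, 2) term-by-term (mod 7).
  X**2 ↦ 1·9·1·1 = 9
  2*X*Y ↦ 2·3·1·1 = 6
  X*Z ↦ 1·3·1·2 = 6
  2*Y**2 ↦ 2·1·1·1 = 2
  Y*Z ↦ 1·1·1·2 = 2
Sum: F(3, 1, 2) = (9) + (6) + (6) + (2) + (2) = 25.
Reducing mod 7: 25 ≡ 4 (mod 7).
Since F(a, b, c) ≡ 4 ≠ 0 (mod 7), P does NOT lie on the curve.


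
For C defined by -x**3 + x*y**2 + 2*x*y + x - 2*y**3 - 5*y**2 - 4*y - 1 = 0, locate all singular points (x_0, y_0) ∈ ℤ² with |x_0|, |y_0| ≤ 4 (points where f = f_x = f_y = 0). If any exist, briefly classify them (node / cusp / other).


Singular points: {(0, -1)}; classification: cusp.

Compute partial derivatives:
  f_x = -3*x**2 + y**2 + 2*y + 1.
  f_y = 2*x*y + 2*x - 6*y**2 - 10*y - 4.
Scan x_0 ∈ {−4, ..., 4}. For each x_0, f_y(x_0, y) is a polynomial in y; find its integer roots y ∈ {−4, ..., 4}, then test f_x and f at those candidates.
  x = -4: f_y(-4, y) = -6*y**2 - 18*y - 12; vanishes at y ∈ {-2, -1}. (-4, -2): f_x = -47 ≠ 0; (-4, -1): f_x = -48 ≠ 0.
  x = -3: f_y(-3, y) = -6*y**2 - 16*y - 10; vanishes at y ∈ {-1}. (-3, -1): f_x = -27 ≠ 0.
  x = -2: f_y(-2, y) = -6*y**2 - 14*y - 8; vanishes at y ∈ {-1}. (-2, -1): f_x = -12 ≠ 0.
  x = -1: f_y(-1, y) = -6*y**2 - 12*y - 6; vanishes at y ∈ {-1}. (-1, -1): f_x = -3 ≠ 0.
  x = 0: f_y(0, y) = -6*y**2 - 10*y - 4; vanishes at y ∈ {-1}. (0, -1): f_x = 0, f = 0 — SINGULAR.
  x = 1: f_y(1, y) = -6*y**2 - 8*y - 2; vanishes at y ∈ {-1}. (1, -1): f_x = -3 ≠ 0.
  x = 2: f_y(2, y) = -6*y**2 - 6*y; vanishes at y ∈ {-1, 0}. (2, -1): f_x = -12 ≠ 0; (2, 0): f_x = -11 ≠ 0.
  x = 3: f_y(3, y) = -6*y**2 - 4*y + 2; vanishes at y ∈ {-1}. (3, -1): f_x = -27 ≠ 0.
  x = 4: f_y(4, y) = -6*y**2 - 2*y + 4; vanishes at y ∈ {-1}. (4, -1): f_x = -48 ≠ 0.
Only singular point on the grid: (0, -1).
Classify: substitute x = 0 + u, y = -1 + v and expand: f = -u**3 + u*v**2 - 2*v**3 + v**2.
No constant or linear terms (consistent with a singular point). Quadratic part: v**2. Cubic part: -u**3 + u*v**2 - 2*v**3.
The quadratic part v**2 is a perfect square, so there is a single (double) tangent line v = 0, i.e. y = -1. Restricting the cubic part to that line (v = 0) leaves -u**3 ≠ 0, so f is not divisible by v and the branch is v² ≈ u**3 to lowest order — this is a cusp.
Classification: cusp.


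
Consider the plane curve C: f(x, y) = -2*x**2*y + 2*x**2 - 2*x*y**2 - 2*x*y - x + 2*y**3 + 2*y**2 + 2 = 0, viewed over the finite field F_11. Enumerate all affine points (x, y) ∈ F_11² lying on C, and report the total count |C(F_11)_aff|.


Affine F_11-points: {(0, 6), (1, 2), (3, 9), (6, 3), (6, 5), (6, 8), (7, 3), (7, 5), (7, 9), (8, 4), (8, 6), (8, 8), (9, 2), (9, 4), (10, 1)}; count = 15.

For each of the 121 pairs (x, y) ∈ F_11², evaluate f(x, y) mod 11. Record the zeros.
  x = 0: [0↦2, 1↦6, 2↦4, 3↦8, 4↦8, 5↦5, 6↦0, 7↦5, 8↦10, 9↦5, 10↦2]  zeros at y ∈ {6}
  x = 1: [0↦3, 1↦1, 2↦0, 3↦1, 4↦5, 5↦2, 6↦4, 7↦1, 8↦5, 9↦6, 10↦5]  zeros at y ∈ {2}
  x = 2: [0↦8, 1↦7, 2↦3, 3↦8, 4↦1, 5↦5, 6↦10, 7↦6, 8↦5, 9↦8, 10↦5]  zeros at y ∈ ∅
  x = 3: [0↦6, 1↦2, 2↦2, 3↦7, 4↦7, 5↦3, 6↦7, 7↦9, 8↦10, 9↦0, 10↦2]  zeros at y ∈ {9}
  x = 4: [0↦8, 1↦8, 2↦8, 3↦9, 4↦1, 5↦7, 6↦6, 7↦10, 8↦9, 9↦4, 10↦7]  zeros at y ∈ ∅
  x = 5: [0↦3, 1↦3, 2↦10, 3↦3, 4↦5, 5↦6, 6↦7, 7↦9, 8↦2, 9↦9, 10↦9]  zeros at y ∈ ∅
  x = 6: [0↦2, 1↦9, 2↦8, 3↦0, 4↦8, 5↦0, 6↦10, 7↦6, 8↦0, 9↦4, 10↦8]  zeros at y ∈ {3, 5, 8}
  x = 7: [0↦5, 1↦4, 2↦2, 3↦0, 4↦10, 5↦0, 6↦4, 7↦1, 8↦3, 9↦0, 10↦4]  zeros at y ∈ {3, 5, 9}
  x = 8: [0↦1, 1↦10, 2↦3, 3↦3, 4↦0, 5↦6, 6↦0, 7↦5, 8↦0, 9↦8, 10↦8]  zeros at y ∈ {4, 6, 8}
  x = 9: [0↦1, 1↦5, 2↦0, 3↦9, 4↦0, 5↦7, 6↦9, 7↦7, 8↦2, 9↦6, 10↦9]  zeros at y ∈ {2, 4}
  x = 10: [0↦5, 1↦0, 2↦4, 3↦7, 4↦10, 5↦3, 6↦9, 7↦7, 8↦9, 9↦5, 10↦7]  zeros at y ∈ {1}
Collecting zeros: affine points = {(0, 6), (1, 2), (3, 9), (6, 3), (6, 5), (6, 8), (7, 3), (7, 5), (7, 9), (8, 4), (8, 6), (8, 8), (9, 2), (9, 4), (10, 1)}.
Total count |C(F_11)_aff| = 15.


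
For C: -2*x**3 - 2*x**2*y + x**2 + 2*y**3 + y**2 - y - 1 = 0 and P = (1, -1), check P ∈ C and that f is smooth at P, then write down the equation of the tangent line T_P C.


Tangent line at P: y + 1 = 0.

Step 1: f(1, -1) = 0, so P lies on C.
Step 2: partial derivatives
  f_x(x, y) = -6*x**2 - 4*x*y + 2*x, f_y(x, y) = -2*x**2 + 6*y**2 + 2*y - 1.
  f_x(P) = 0, f_y(P) = 1 (gradient nonzero, so P is smooth).
Step 3: tangent line at P: 0·(x − 1) + 1·(y − -1) = 0.
Expanding: y + 1 = 0.


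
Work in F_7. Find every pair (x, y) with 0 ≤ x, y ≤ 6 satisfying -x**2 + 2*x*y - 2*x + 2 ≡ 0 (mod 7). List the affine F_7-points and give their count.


Affine F_7-points: {(1, 4), (2, 5), (3, 1), (4, 1), (5, 4), (6, 5)}; count = 6.

For each of the 49 pairs (x, y) ∈ F_7², evaluate f(x, y) mod 7. Record the zeros.
  x = 0: [0↦2, 1↦2, 2↦2, 3↦2, 4↦2, 5↦2, 6↦2]  zeros at y ∈ ∅
  x = 1: [0↦6, 1↦1, 2↦3, 3↦5, 4↦0, 5↦2, 6↦4]  zeros at y ∈ {4}
  x = 2: [0↦1, 1↦5, 2↦2, 3↦6, 4↦3, 5↦0, 6↦4]  zeros at y ∈ {5}
  x = 3: [0↦1, 1↦0, 2↦6, 3↦5, 4↦4, 5↦3, 6↦2]  zeros at y ∈ {1}
  x = 4: [0↦6, 1↦0, 2↦1, 3↦2, 4↦3, 5↦4, 6↦5]  zeros at y ∈ {1}
  x = 5: [0↦2, 1↦5, 2↦1, 3↦4, 4↦0, 5↦3, 6↦6]  zeros at y ∈ {4}
  x = 6: [0↦3, 1↦1, 2↦6, 3↦4, 4↦2, 5↦0, 6↦5]  zeros at y ∈ {5}
Collecting zeros: affine points = {(1, 4), (2, 5), (3, 1), (4, 1), (5, 4), (6, 5)}.
Total count |C(F_7)_aff| = 6.


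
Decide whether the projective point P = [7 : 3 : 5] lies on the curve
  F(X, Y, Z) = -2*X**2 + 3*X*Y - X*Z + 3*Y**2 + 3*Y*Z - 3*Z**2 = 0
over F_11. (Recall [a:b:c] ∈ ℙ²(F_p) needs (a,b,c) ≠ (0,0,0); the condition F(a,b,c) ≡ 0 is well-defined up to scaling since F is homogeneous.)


F(7,3,5) ≡ 4 (mod 11); P is NOT on the curve.

Evaluate F(7, 3, 5) term-by-term (mod 11).
  -2*X**2 ↦ -2·49·1·1 = -98
  3*X*Y ↦ 3·7·3·1 = 63
  -X*Z ↦ -1·7·1·5 = -35
  3*Y**2 ↦ 3·1·9·1 = 27
  3*Y*Z ↦ 3·1·3·5 = 45
  -3*Z**2 ↦ -3·1·1·25 = -75
Sum: F(7, 3, 5) = (-98) + (63) + (-35) + (27) + (45) + (-75) = -73.
Reducing mod 11: -73 ≡ 4 (mod 11).
Since F(a, b, c) ≡ 4 ≠ 0 (mod 11), P does NOT lie on the curve.


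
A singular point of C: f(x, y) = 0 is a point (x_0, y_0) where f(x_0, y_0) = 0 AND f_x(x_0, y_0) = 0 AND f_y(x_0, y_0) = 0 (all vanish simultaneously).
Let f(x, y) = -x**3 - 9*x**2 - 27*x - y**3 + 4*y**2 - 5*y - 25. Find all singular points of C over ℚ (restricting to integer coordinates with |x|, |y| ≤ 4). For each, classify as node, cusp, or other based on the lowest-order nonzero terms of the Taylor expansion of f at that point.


Singular points: {(-3, 1)}; classification: cusp.

Compute partial derivatives:
  f_x = -3*x**2 - 18*x - 27.
  f_y = -3*y**2 + 8*y - 5.
Scan x_0 ∈ {−4, ..., 4}. For each x_0, f_y(x_0, y) is a polynomial in y; find its integer roots y ∈ {−4, ..., 4}, then test f_x and f at those candidates.
  x = -4: f_y(-4, y) = -3*y**2 + 8*y - 5; vanishes at y ∈ {1}. (-4, 1): f_x = -3 ≠ 0.
  x = -3: f_y(-3, y) = -3*y**2 + 8*y - 5; vanishes at y ∈ {1}. (-3, 1): f_x = 0, f = 0 — SINGULAR.
  x = -2: f_y(-2, y) = -3*y**2 + 8*y - 5; vanishes at y ∈ {1}. (-2, 1): f_x = -3 ≠ 0.
  x = -1: f_y(-1, y) = -3*y**2 + 8*y - 5; vanishes at y ∈ {1}. (-1, 1): f_x = -12 ≠ 0.
  x = 0: f_y(0, y) = -3*y**2 + 8*y - 5; vanishes at y ∈ {1}. (0, 1): f_x = -27 ≠ 0.
  x = 1: f_y(1, y) = -3*y**2 + 8*y - 5; vanishes at y ∈ {1}. (1, 1): f_x = -48 ≠ 0.
  x = 2: f_y(2, y) = -3*y**2 + 8*y - 5; vanishes at y ∈ {1}. (2, 1): f_x = -75 ≠ 0.
  x = 3: f_y(3, y) = -3*y**2 + 8*y - 5; vanishes at y ∈ {1}. (3, 1): f_x = -108 ≠ 0.
  x = 4: f_y(4, y) = -3*y**2 + 8*y - 5; vanishes at y ∈ {1}. (4, 1): f_x = -147 ≠ 0.
Only singular point on the grid: (-3, 1).
Classify: substitute x = -3 + u, y = 1 + v and expand: f = -u**3 - v**3 + v**2.
No constant or linear terms (consistent with a singular point). Quadratic part: v**2. Cubic part: -u**3 - v**3.
The quadratic part v**2 is a perfect square, so there is a single (double) tangent line v = 0, i.e. y = 1. Restricting the cubic part to that line (v = 0) leaves -u**3 ≠ 0, so f is not divisible by v and the branch is v² ≈ u**3 to lowest order — this is a cusp.
Classification: cusp.


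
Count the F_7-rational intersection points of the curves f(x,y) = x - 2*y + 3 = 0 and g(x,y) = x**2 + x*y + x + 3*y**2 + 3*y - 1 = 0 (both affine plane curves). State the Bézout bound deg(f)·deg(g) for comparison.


Common zeros: {(1, 2), (3, 3)}; count = 2; Bézout bound = 2.

deg(f) = 1, deg(g) = 2, so Bézout bound = 2.
Scan x ∈ F_7. For each x, list the y ∈ F_7 with f(x, y) ≡ 0 and those with g(x, y) ≡ 0 (mod 7); the common zeros in that column are the intersection.
  x = 0: f ≡ 0 at y ∈ {5}; g ≡ 0 at y ∈ {3}; common: ∅.
  x = 1: f ≡ 0 at y ∈ {2}; g ≡ 0 at y ∈ {2, 6}; common: {2}.
  x = 2: f ≡ 0 at y ∈ {6}; g ≡ 0 at y ∈ {5}; common: ∅.
  x = 3: f ≡ 0 at y ∈ {3}; g ≡ 0 at y ∈ {2, 3}; common: {3}.
  x = 4: f ≡ 0 at y ∈ {0}; g ≡ 0 at y ∈ ∅; common: ∅.
  x = 5: f ≡ 0 at y ∈ {4}; g ≡ 0 at y ∈ ∅; common: ∅.
  x = 6: f ≡ 0 at y ∈ {1}; g ≡ 0 at y ∈ {5, 6}; common: ∅.
Collecting: common zeros = {(1, 2), (3, 3)}, so the count is 2.
Comparison with the Bézout bound: 2 ≤ 2 = deg(f)·deg(g), as expected for curves with no common component (the bound is attained).


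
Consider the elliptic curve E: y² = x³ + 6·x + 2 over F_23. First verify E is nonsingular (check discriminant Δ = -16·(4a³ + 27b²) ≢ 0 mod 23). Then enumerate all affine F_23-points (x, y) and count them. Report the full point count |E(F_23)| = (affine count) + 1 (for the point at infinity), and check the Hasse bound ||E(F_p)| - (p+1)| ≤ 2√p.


Affine points = {(0, 5), (0, 18), (1, 3), (1, 20), (3, 1), (3, 22), (6, 1), (6, 22), (9, 7), (9, 16), (10, 2), (10, 21), (12, 10), (12, 13), (13, 0), (14, 1), (14, 22), (16, 10), (16, 13), (17, 7), (17, 16), (18, 10), (18, 13), (19, 11), (19, 12), (20, 7), (20, 16), (22, 8), (22, 15)}; affine count = 29; |E(F_23)| = 30.

Discriminant check: Δ ∝ 4a³ + 27b² = 4·6³ + 27·2² = 4·216 + 27·4 ≡ 6 (mod 23). Nonzero ⇒ E is nonsingular.
For each x ∈ F_23, compute rhs = x³ + 6·x + 2 mod 23, then count y ∈ F_23 with y² ≡ rhs.
  x = 0: rhs = 2, matching y values: 5, 18 (2 points).
  x = 1: rhs = 9, matching y values: 3, 20 (2 points).
  x = 2: rhs = 22, matching y values: none (0 points).
  x = 3: rhs = 1, matching y values: 1, 22 (2 points).
  x = 4: rhs = 21, matching y values: none (0 points).
  x = 5: rhs = 19, matching y values: none (0 points).
  x = 6: rhs = 1, matching y values: 1, 22 (2 points).
  x = 7: rhs = 19, matching y values: none (0 points).
  x = 8: rhs = 10, matching y values: none (0 points).
  x = 9: rhs = 3, matching y values: 7, 16 (2 points).
  x = 10: rhs = 4, matching y values: 2, 21 (2 points).
  x = 11: rhs = 19, matching y values: none (0 points).
  x = 12: rhs = 8, matching y values: 10, 13 (2 points).
  x = 13: rhs = 0, matching y values: 0 (1 points).
  x = 14: rhs = 1, matching y values: 1, 22 (2 points).
  x = 15: rhs = 17, matching y values: none (0 points).
  x = 16: rhs = 8, matching y values: 10, 13 (2 points).
  x = 17: rhs = 3, matching y values: 7, 16 (2 points).
  x = 18: rhs = 8, matching y values: 10, 13 (2 points).
  x = 19: rhs = 6, matching y values: 11, 12 (2 points).
  x = 20: rhs = 3, matching y values: 7, 16 (2 points).
  x = 21: rhs = 5, matching y values: none (0 points).
  x = 22: rhs = 18, matching y values: 8, 15 (2 points).
Total affine count: 29.
Full point count |E(F_23)| = 29 + 1 = 30.
Hasse bound: |30 − (23+1)| = |6| = 6 ≤ 2√23 ≈ 9.5917 ✓.


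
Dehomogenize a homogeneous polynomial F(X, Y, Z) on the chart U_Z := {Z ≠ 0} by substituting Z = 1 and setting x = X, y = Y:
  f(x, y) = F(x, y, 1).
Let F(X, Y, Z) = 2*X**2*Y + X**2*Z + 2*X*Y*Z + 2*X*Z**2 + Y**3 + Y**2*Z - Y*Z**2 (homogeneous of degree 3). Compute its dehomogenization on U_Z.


f(x, y) = 2*x**2*y + x**2 + 2*x*y + 2*x + y**3 + y**2 - y

On U_Z we set Z = 1. Each monomial c·X^i·Y^j·Z^k in F becomes c·x^i·y^j·1^k = c·x^i·y^j.
Substituting Z = 1: F(X, Y, 1) = 2*x**2*y + x**2 + 2*x*y + 2*x + y**3 + y**2 - y.
Note: deg(f) ≤ deg(F) = 3; strict inequality happens when F is divisible by Z (lost terms).


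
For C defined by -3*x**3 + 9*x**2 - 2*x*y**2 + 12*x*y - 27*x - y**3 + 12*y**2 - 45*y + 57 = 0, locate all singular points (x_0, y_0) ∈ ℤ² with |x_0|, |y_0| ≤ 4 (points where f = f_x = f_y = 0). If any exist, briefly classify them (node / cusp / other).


Singular points: {(1, 3)}; classification: cusp.

Compute partial derivatives:
  f_x = -9*x**2 + 18*x - 2*y**2 + 12*y - 27.
  f_y = -4*x*y + 12*x - 3*y**2 + 24*y - 45.
Scan x_0 ∈ {−4, ..., 4}. For each x_0, f_y(x_0, y) is a polynomial in y; find its integer roots y ∈ {−4, ..., 4}, then test f_x and f at those candidates.
  x = -4: f_y(-4, y) = -3*y**2 + 40*y - 93; vanishes at y ∈ {3}. (-4, 3): f_x = -225 ≠ 0.
  x = -3: f_y(-3, y) = -3*y**2 + 36*y - 81; vanishes at y ∈ {3}. (-3, 3): f_x = -144 ≠ 0.
  x = -2: f_y(-2, y) = -3*y**2 + 32*y - 69; vanishes at y ∈ {3}. (-2, 3): f_x = -81 ≠ 0.
  x = -1: f_y(-1, y) = -3*y**2 + 28*y - 57; vanishes at y ∈ {3}. (-1, 3): f_x = -36 ≠ 0.
  x = 0: f_y(0, y) = -3*y**2 + 24*y - 45; vanishes at y ∈ {3}. (0, 3): f_x = -9 ≠ 0.
  x = 1: f_y(1, y) = -3*y**2 + 20*y - 33; vanishes at y ∈ {3}. (1, 3): f_x = 0, f = 0 — SINGULAR.
  x = 2: f_y(2, y) = -3*y**2 + 16*y - 21; vanishes at y ∈ {3}. (2, 3): f_x = -9 ≠ 0.
  x = 3: f_y(3, y) = -3*y**2 + 12*y - 9; vanishes at y ∈ {1, 3}. (3, 1): f_x = -44 ≠ 0; (3, 3): f_x = -36 ≠ 0.
  x = 4: f_y(4, y) = -3*y**2 + 8*y + 3; vanishes at y ∈ {3}. (4, 3): f_x = -81 ≠ 0.
Only singular point on the grid: (1, 3).
Classify: substitute x = 1 + u, y = 3 + v and expand: f = -3*u**3 - 2*u*v**2 - v**3 + v**2.
No constant or linear terms (consistent with a singular point). Quadratic part: v**2. Cubic part: -3*u**3 - 2*u*v**2 - v**3.
The quadratic part v**2 is a perfect square, so there is a single (double) tangent line v = 0, i.e. y = 3. Restricting the cubic part to that line (v = 0) leaves -3*u**3 ≠ 0, so f is not divisible by v and the branch is v² ≈ 3*u**3 to lowest order — this is a cusp.
Classification: cusp.


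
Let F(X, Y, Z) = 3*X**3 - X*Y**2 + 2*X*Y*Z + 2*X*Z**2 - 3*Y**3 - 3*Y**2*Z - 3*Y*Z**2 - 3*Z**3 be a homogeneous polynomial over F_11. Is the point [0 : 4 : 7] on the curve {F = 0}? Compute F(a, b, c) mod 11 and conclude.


F(0,4,7) ≡ 0 (mod 11); P is on the curve.

Evaluate F(0, 4, 7) term-by-term (mod 11).
  3*X**3 ↦ 3·0·1·1 = 0
  -X*Y**2 ↦ -1·0·16·1 = 0
  2*X*Y*Z ↦ 2·0·4·7 = 0
  2*X*Z**2 ↦ 2·0·1·49 = 0
  -3*Y**3 ↦ -3·1·64·1 = -192
  -3*Y**2*Z ↦ -3·1·16·7 = -336
  -3*Y*Z**2 ↦ -3·1·4·49 = -588
  -3*Z**3 ↦ -3·1·1·343 = -1029
Sum: F(0, 4, 7) = (0) + (0) + (0) + (0) + (-192) + (-336) + (-588) + (-1029) = -2145.
Reducing mod 11: -2145 ≡ 0 (mod 11).
Since F(a, b, c) ≡ 0 (mod 11), P lies on the curve.


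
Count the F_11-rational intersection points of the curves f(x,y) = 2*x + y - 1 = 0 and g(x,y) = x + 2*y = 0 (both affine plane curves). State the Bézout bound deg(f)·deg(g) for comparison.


Common zeros: {(8, 7)}; count = 1; Bézout bound = 1.

deg(f) = 1, deg(g) = 1, so Bézout bound = 1.
Scan x ∈ F_11. For each x, list the y ∈ F_11 with f(x, y) ≡ 0 and those with g(x, y) ≡ 0 (mod 11); the common zeros in that column are the intersection.
  x = 0: f ≡ 0 at y ∈ {1}; g ≡ 0 at y ∈ {0}; common: ∅.
  x = 1: f ≡ 0 at y ∈ {10}; g ≡ 0 at y ∈ {5}; common: ∅.
  x = 2: f ≡ 0 at y ∈ {8}; g ≡ 0 at y ∈ {10}; common: ∅.
  x = 3: f ≡ 0 at y ∈ {6}; g ≡ 0 at y ∈ {4}; common: ∅.
  x = 4: f ≡ 0 at y ∈ {4}; g ≡ 0 at y ∈ {9}; common: ∅.
  x = 5: f ≡ 0 at y ∈ {2}; g ≡ 0 at y ∈ {3}; common: ∅.
  x = 6: f ≡ 0 at y ∈ {0}; g ≡ 0 at y ∈ {8}; common: ∅.
  x = 7: f ≡ 0 at y ∈ {9}; g ≡ 0 at y ∈ {2}; common: ∅.
  x = 8: f ≡ 0 at y ∈ {7}; g ≡ 0 at y ∈ {7}; common: {7}.
  x = 9: f ≡ 0 at y ∈ {5}; g ≡ 0 at y ∈ {1}; common: ∅.
  x = 10: f ≡ 0 at y ∈ {3}; g ≡ 0 at y ∈ {6}; common: ∅.
Collecting: common zeros = {(8, 7)}, so the count is 1.
Comparison with the Bézout bound: 1 ≤ 1 = deg(f)·deg(g), as expected for curves with no common component (the bound is attained).
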